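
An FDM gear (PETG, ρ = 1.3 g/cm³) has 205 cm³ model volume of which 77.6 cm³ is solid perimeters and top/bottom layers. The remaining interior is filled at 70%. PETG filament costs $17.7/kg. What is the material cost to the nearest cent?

Interior volume = 205 − 77.6, so 127.4 cm³.
Deposited infill: 0.70 × 127.4 → 89.18 cm³.
Total extruded: 77.6 + 89.18 → 166.78 cm³.
Mass = 166.78 × 1.3 = 216.814 g.
At $17.7/kg: 216.814/1000 × 17.7 = $3.84.

$3.84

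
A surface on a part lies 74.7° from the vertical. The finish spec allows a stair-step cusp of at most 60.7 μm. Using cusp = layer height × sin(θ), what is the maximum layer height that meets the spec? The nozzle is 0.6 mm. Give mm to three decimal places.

0.063 mm

Layer height = cusp / sin(74.7°) = 0.0607 / 0.9646 = 0.063 mm.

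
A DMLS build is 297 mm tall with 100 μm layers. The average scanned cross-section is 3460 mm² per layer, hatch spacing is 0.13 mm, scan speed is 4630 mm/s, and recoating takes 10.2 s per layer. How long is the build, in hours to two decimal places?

Layer count = ceil(297 / 0.1) = 2970.
Per-layer scan distance: 3460 / 0.13 → 26615.4 mm.
Per-layer scan time = 26615.4 / 4630 = 5.7485 s.
Per-layer time = 5.7485 + 10.2, so 15.9485 s.
2970 layers × 15.9485 s/layer = 47367.045 s, i.e. 13.16 hours.

13.16 hours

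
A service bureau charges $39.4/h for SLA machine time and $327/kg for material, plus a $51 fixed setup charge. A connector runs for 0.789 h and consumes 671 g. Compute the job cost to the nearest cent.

$301.50

Machine cost = 39.4 × 0.789, so $31.0866.
Material charge = 327 × 671/1000, so $219.417.
Adding setup: 31.0866 + 219.417 + 51 → 301.5036 ≈ $301.50.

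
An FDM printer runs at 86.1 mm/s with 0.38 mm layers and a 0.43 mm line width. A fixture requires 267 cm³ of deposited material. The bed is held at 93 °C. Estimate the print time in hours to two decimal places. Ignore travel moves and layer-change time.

5.27 hours

Bead cross-section = 0.38 × 0.43, so 0.1634 mm².
Toolpath length = 267 cm³ / 0.1634 mm² = 267000 / 0.1634 = 1634026.9 mm.
Extrusion time = 1634026.9 / 86.1, so 18978.2 s.
18978.2 s = 5.27 hours.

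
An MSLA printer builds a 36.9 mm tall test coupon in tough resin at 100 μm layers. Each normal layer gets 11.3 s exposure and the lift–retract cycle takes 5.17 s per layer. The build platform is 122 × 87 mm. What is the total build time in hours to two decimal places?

Number of layers: 36.9 / 0.1 → 369 (rounded up).
Cycle time = 11.3 + 5.17 = 16.47 s.
Total = 369 × 16.47 = 6077.43 s = 1.69 hours.

1.69 hours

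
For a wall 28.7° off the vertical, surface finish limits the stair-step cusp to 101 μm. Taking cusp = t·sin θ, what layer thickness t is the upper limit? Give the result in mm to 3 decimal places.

t = h_c / sin θ = 0.101 / 0.4802 = 0.210 mm.

0.210 mm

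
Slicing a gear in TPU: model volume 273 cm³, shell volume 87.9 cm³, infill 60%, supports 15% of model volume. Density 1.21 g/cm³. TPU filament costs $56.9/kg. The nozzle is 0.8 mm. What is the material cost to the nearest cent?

Infill region = 273 − 87.9 = 185.1 cm³.
Infill deposited: 0.60 × 185.1 → 111.06 cm³.
Support = 0.15 × 273 = 40.95 cm³.
Deposited volume = 87.9 + 111.06 + 40.95 = 239.91 cm³.
Mass: 239.91 × 1.21 → 290.2911 g.
At $56.9/kg: 290.2911/1000 × 56.9 = $16.52.

$16.52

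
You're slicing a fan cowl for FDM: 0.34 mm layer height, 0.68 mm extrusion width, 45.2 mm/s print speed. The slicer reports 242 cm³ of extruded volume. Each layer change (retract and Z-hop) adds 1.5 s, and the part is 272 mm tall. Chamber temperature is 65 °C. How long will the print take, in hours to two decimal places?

Line area = 0.34 × 0.68, so 0.2312 mm².
Path length: 242000 mm³ / 0.2312 mm² → 1046712.8 mm.
Time extruding = 1046712.8 / 45.2 = 23157.4 s.
Number of layers: 272 / 0.34 → 800 (rounded up).
Layer-change overhead: 800 × 1.5 → 1200 s.
Altogether 23157.4 + 1200 = 24357.4 s, i.e. 6.77 hours.

6.77 hours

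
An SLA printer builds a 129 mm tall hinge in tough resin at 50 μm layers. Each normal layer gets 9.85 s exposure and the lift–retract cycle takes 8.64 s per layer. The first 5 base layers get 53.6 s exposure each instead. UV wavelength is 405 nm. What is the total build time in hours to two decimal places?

13.31 hours

Number of layers: 129 / 0.05 → 2580 (rounded up).
Bottom layers = 5 × (53.6 + 8.64) = 311.2 s.
Regular layers: 2575 × (9.85 + 8.64) → 47611.75 s.
Sum: 311.2 + 47611.75 = 47922.95 s → 13.31 hours.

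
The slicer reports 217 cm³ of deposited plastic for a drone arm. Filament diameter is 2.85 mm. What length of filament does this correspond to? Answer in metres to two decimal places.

Filament cross-section = π × (2.85/2)² = 6.3794 mm².
L = 217000 mm³ / 6.3794 mm² = 34015.74 mm, i.e. 34.02 m.

34.02 m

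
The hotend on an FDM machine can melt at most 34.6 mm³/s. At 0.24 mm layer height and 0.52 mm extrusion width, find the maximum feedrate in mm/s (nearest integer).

Extrusion cross-section = 0.24 × 0.52 = 0.1248 mm².
v_max = Q/A = 34.6/0.1248 = 277.24 mm/s → 277 mm/s.

277 mm/s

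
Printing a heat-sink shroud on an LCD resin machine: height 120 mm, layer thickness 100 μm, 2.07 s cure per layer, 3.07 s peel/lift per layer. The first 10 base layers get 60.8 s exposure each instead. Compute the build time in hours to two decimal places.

1.88 hours

Layers = ⌈120/0.1⌉ = 1200.
Bottom layers: 10 × (60.8 + 3.07) → 638.7 s.
Normal layers = 1190 × (2.07 + 3.07), so 6116.6 s.
Total = 638.7 + 6116.6 = 6755.3 s = 1.88 hours.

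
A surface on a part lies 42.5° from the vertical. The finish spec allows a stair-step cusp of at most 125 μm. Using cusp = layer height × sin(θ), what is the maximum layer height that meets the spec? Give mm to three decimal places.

0.185 mm

Layer height = cusp / sin(42.5°) = 0.125 / 0.6756 = 0.185 mm.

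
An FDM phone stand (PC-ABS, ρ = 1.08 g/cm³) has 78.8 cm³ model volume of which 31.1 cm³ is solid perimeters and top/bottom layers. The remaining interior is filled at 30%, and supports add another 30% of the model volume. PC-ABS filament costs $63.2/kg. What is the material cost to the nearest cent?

Volume inside the shell: 78.8 − 31.1 → 47.7 cm³.
Infill deposited: 0.30 × 47.7 → 14.31 cm³.
Support = 0.30 × 78.8, so 23.64 cm³.
Total extruded = 31.1 + 14.31 + 23.64 = 69.05 cm³.
Mass = 69.05 × 1.08, so 74.574 g.
At $63.2/kg: 74.574/1000 × 63.2 = $4.71.

$4.71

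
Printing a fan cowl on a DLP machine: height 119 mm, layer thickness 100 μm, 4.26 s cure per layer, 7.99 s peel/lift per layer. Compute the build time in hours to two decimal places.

4.05 hours

Number of layers: 119 / 0.1 → 1190 (rounded up).
Per-layer time = 4.26 + 7.99 = 12.25 s.
Total = 1190 × 12.25 = 14577.5 s = 4.05 hours.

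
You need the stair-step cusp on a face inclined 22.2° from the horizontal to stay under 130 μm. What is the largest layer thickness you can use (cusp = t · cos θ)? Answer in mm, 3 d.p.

Layer height = cusp / cos(22.2°) = 0.13 / 0.9259 = 0.140 mm.

0.140 mm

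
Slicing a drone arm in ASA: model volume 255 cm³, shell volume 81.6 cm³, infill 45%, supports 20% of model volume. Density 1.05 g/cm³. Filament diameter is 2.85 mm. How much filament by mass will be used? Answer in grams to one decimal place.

221.2 g

Interior volume: 255 − 81.6 → 173.4 cm³.
Infill deposited: 0.45 × 173.4 → 78.03 cm³.
Support = 0.20 × 255, so 51 cm³.
Total printed volume = 81.6 + 78.03 + 51, so 210.63 cm³.
Mass = 210.63 × 1.05 = 221.1615 g.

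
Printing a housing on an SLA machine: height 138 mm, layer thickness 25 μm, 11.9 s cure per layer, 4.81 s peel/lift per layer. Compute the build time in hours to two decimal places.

25.62 hours

Layer count = ceil(138 / 0.025) = 5520.
Per-layer time = 11.9 + 4.81, so 16.71 s.
Total = 5520 × 16.71 = 92239.2 s = 25.62 hours.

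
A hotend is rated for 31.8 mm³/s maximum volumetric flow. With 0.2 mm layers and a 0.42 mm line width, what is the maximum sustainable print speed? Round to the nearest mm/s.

379 mm/s

A = 0.2 × 0.42 = 0.084 mm².
v_max = Q/A = 31.8/0.084 = 378.57 mm/s → 379 mm/s.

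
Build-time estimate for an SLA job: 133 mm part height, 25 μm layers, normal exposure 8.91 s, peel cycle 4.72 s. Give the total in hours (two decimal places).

Number of layers: 133 / 0.025 → 5320 (rounded up).
Each layer takes = 8.91 + 4.72 = 13.63 s.
Total = 5320 × 13.63 = 72511.6 s = 20.14 hours.

20.14 hours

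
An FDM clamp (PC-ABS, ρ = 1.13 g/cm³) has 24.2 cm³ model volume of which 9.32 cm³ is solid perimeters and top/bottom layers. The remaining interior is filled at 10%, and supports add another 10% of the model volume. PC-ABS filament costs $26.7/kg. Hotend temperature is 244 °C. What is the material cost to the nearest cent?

Interior volume: 24.2 − 9.32 → 14.88 cm³.
Infill volume: 0.10 × 14.88 → 1.488 cm³.
Support = 0.10 × 24.2 = 2.42 cm³.
Total printed volume = 9.32 + 1.488 + 2.42 = 13.228 cm³.
Mass: 13.228 × 1.13 → 14.94764 g.
At $26.7/kg: 14.94764/1000 × 26.7 = $0.40.

$0.40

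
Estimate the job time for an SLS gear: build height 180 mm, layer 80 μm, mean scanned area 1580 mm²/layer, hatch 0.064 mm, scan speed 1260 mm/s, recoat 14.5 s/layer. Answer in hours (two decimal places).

21.31 hours

Number of layers: 180 / 0.08 → 2250 (rounded up).
Per-layer scan distance = 1580 / 0.064, so 24687.5 mm.
Laser time per layer = 24687.5 / 1260 = 19.5933 s.
Layer cycle = 19.5933 + 14.5, so 34.0933 s.
Total: 2250 × 34.0933 s = 76709.925 s → 21.31 hours.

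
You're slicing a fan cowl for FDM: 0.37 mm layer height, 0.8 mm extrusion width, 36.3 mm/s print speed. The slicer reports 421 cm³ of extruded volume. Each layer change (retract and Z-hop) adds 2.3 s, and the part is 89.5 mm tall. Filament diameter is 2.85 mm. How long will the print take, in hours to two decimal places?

11.04 hours

Line area = 0.37 × 0.8, so 0.296 mm².
Toolpath length = 421 cm³ / 0.296 mm² = 421000 / 0.296 = 1422297.3 mm.
Time extruding: 1422297.3 / 36.3 → 39181.7 s.
Layers = ⌈89.5/0.37⌉ = 242.
Z-hop total = 242 × 2.3 = 556.6 s.
Altogether 39181.7 + 556.6 = 39738.3 s, i.e. 11.04 hours.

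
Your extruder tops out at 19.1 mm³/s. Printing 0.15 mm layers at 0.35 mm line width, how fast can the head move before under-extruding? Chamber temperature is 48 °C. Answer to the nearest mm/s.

364 mm/s

A = 0.15 × 0.35, so 0.0525 mm².
Max speed = 19.1 / 0.0525 = 363.81 ≈ 364 mm/s.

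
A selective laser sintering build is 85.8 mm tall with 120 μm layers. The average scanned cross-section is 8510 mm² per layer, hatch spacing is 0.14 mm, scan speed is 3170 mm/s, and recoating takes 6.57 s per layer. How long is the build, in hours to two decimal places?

5.11 hours

Layer count = ceil(85.8 / 0.12) = 715.
Scan path per layer: 8510 / 0.14 → 60785.7 mm.
Per-layer scan time = 60785.7 / 3170, so 19.1753 s.
Layer cycle = 19.1753 + 6.57 = 25.7453 s.
715 layers × 25.7453 s/layer = 18407.8895 s, i.e. 5.11 hours.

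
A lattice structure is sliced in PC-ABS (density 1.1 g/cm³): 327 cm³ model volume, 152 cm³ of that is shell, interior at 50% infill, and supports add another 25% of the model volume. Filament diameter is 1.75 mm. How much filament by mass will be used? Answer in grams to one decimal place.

353.4 g

Volume inside the shell = 327 − 152, so 175 cm³.
Infill volume = 0.50 × 175 = 87.5 cm³.
Support = 0.25 × 327, so 81.75 cm³.
Total printed volume: 152 + 87.5 + 81.75 → 321.25 cm³.
Mass = 321.25 × 1.1 = 353.375 g.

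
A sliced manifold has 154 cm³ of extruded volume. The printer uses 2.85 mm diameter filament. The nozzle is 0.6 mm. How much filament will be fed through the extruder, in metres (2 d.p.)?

24.14 m

Filament cross-section = π × (2.85/2)² = 6.3794 mm².
L = 154000 mm³ / 6.3794 mm² = 24140.2 mm, i.e. 24.14 m.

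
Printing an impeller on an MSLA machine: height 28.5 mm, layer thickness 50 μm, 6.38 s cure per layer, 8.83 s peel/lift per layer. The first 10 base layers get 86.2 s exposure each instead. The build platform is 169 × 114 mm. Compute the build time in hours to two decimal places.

Layer count = ceil(28.5 / 0.05) = 570.
Burn-in layers: 10 × (86.2 + 8.83) → 950.3 s.
Regular layers = 560 × (6.38 + 8.83) = 8517.6 s.
Sum: 950.3 + 8517.6 = 9467.9 s → 2.63 hours.

2.63 hours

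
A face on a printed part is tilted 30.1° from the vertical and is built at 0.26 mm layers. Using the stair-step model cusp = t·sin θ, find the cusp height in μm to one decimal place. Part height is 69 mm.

130.4 μm

h_c = t·sin θ = 0.26 × 0.5015 = 0.13039 mm (130.4 μm).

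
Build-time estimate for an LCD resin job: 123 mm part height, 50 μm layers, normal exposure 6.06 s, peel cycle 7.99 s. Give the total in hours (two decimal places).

Number of layers: 123 / 0.05 → 2460 (rounded up).
Each layer takes: 6.06 + 7.99 → 14.05 s.
Total = 2460 × 14.05 = 34563 s = 9.60 hours.

9.60 hours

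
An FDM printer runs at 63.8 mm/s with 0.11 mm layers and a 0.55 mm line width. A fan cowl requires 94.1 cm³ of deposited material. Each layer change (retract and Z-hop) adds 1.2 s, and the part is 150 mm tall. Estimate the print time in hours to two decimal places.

Line area = 0.11 × 0.55 = 0.0605 mm².
Toolpath length = 94.1 cm³ / 0.0605 mm² = 94100 / 0.0605 = 1555371.9 mm.
Extrusion time = 1555371.9 / 63.8 = 24378.9 s.
Number of layers: 150 / 0.11 → 1364 (rounded up).
Layer-change overhead: 1364 × 1.2 → 1636.8 s.
Total = 24378.9 + 1636.8 = 26015.7 s = 7.23 hours.

7.23 hours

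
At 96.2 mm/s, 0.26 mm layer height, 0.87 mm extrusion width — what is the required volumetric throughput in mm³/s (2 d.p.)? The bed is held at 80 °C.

Extrusion cross-section = 0.26 × 0.87 = 0.2262 mm².
Q = v·A = 96.2 × 0.2262 = 21.76 mm³/s.

21.76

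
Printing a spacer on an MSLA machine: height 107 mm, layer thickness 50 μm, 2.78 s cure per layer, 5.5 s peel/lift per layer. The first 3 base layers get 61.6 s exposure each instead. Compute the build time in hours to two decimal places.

4.97 hours

Layer count = ceil(107 / 0.05) = 2140.
Burn-in layers: 3 × (61.6 + 5.5) → 201.3 s.
Remaining layers = 2137 × (2.78 + 5.5) = 17694.36 s.
Sum: 201.3 + 17694.36 = 17895.66 s → 4.97 hours.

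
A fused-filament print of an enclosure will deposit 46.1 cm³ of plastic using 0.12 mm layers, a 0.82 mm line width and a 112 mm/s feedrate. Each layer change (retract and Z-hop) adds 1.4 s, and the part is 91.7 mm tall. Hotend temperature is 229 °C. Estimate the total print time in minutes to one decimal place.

Bead cross-section = 0.12 × 0.82 = 0.0984 mm².
Path length: 46100 mm³ / 0.0984 mm² → 468495.9 mm.
Time extruding = 468495.9 / 112, so 4183 s.
Layers = ⌈91.7/0.12⌉ = 765.
Non-print overhead = 765 × 1.4 = 1071 s.
Altogether 4183 + 1071 = 5254 s, i.e. 87.6 minutes.

87.6 minutes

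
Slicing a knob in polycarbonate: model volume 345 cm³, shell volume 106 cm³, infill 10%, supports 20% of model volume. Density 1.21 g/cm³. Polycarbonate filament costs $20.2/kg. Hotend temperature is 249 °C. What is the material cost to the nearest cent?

Interior volume = 345 − 106 = 239 cm³.
Deposited infill = 0.10 × 239, so 23.9 cm³.
Support = 0.20 × 345 = 69 cm³.
Total extruded = 106 + 23.9 + 69 = 198.9 cm³.
Mass: 198.9 × 1.21 → 240.669 g.
Cost = 240.669 g / 1000 × $20.2/kg = $4.86.

$4.86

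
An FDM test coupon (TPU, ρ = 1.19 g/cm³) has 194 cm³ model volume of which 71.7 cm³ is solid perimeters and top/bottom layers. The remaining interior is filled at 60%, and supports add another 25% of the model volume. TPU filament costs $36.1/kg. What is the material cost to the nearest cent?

$8.32

Volume inside the shell: 194 − 71.7 → 122.3 cm³.
Infill deposited: 0.60 × 122.3 → 73.38 cm³.
Support = 0.25 × 194, so 48.5 cm³.
Total extruded: 71.7 + 73.38 + 48.5 → 193.58 cm³.
Mass: 193.58 × 1.19 → 230.3602 g.
At $36.1/kg: 230.3602/1000 × 36.1 = $8.32.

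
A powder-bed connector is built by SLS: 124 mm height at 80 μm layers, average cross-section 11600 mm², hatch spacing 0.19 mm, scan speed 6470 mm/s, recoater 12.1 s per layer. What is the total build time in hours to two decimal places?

9.27 hours

Layer count = ceil(124 / 0.08) = 1550.
Per-layer scan distance = 11600 / 0.19 = 61052.6 mm.
Scan time per layer = 61052.6 / 6470, so 9.4363 s.
Layer cycle = 9.4363 + 12.1 = 21.5363 s.
1550 layers × 21.5363 s/layer = 33381.265 s, i.e. 9.27 hours.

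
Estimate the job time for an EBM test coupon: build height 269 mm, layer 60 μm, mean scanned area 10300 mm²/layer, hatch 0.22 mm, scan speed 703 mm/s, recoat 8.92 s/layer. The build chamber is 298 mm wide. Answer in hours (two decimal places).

Layers = ⌈269/0.06⌉ = 4484.
Hatch length per layer = 10300 / 0.22, so 46818.2 mm.
Scan time per layer = 46818.2 / 703, so 66.5977 s.
Layer cycle = 66.5977 + 8.92, so 75.5177 s.
Total: 4484 × 75.5177 s = 338621.3668 s → 94.06 hours.

94.06 hours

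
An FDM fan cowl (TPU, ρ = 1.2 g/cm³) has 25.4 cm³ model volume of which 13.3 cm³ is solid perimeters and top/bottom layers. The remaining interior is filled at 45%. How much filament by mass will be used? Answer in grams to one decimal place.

22.5 g

Interior volume: 25.4 − 13.3 → 12.1 cm³.
Deposited infill: 0.45 × 12.1 → 5.445 cm³.
Total printed volume = 13.3 + 5.445, so 18.745 cm³.
Mass = 18.745 × 1.2, so 22.494 g.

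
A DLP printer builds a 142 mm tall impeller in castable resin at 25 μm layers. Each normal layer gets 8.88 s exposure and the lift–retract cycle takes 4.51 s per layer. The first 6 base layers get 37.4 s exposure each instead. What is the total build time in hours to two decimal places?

21.17 hours

Layers = ⌈142/0.025⌉ = 5680.
Burn-in layers = 6 × (37.4 + 4.51) = 251.46 s.
Remaining layers = 5674 × (8.88 + 4.51) = 75974.86 s.
Total = 251.46 + 75974.86 = 76226.32 s = 21.17 hours.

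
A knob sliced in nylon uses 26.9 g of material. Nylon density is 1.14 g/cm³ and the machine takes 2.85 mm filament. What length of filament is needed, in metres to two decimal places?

3.70 m

Extruded volume: 26.9/1.14 = 23.5965 cm³ (23596.5 mm³).
Filament cross-section = π × (2.85/2)² = 6.3794 mm².
Length = 23596.5 / 6.3794 = 3698.86 mm = 3.70 m.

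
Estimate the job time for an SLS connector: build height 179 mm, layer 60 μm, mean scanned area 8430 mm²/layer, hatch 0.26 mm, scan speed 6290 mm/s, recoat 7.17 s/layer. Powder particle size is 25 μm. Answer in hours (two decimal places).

10.22 hours

Layers = ⌈179/0.06⌉ = 2984.
Hatch length per layer: 8430 / 0.26 → 32423.1 mm.
Scan time per layer: 32423.1 / 6290 → 5.1547 s.
Time per layer = 5.1547 + 7.17 = 12.3247 s.
Total: 2984 × 12.3247 s = 36776.9048 s → 10.22 hours.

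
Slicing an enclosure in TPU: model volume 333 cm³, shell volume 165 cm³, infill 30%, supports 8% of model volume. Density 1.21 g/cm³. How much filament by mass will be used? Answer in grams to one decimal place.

Interior volume = 333 − 165, so 168 cm³.
Infill deposited = 0.30 × 168, so 50.4 cm³.
Support: 0.08 × 333 → 26.64 cm³.
Total printed volume = 165 + 50.4 + 26.64, so 242.04 cm³.
Mass = 242.04 × 1.21, so 292.8684 g.

292.9 g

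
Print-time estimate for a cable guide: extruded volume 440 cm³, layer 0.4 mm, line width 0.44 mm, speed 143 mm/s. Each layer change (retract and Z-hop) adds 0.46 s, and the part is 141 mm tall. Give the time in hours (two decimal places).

Bead cross-section = 0.4 × 0.44, so 0.176 mm².
Path length: 440000 mm³ / 0.176 mm² → 2500000 mm.
Time extruding = 2500000 / 143 = 17482.5 s.
Layers = ⌈141/0.4⌉ = 353.
Non-print overhead = 353 × 0.46, so 162.38 s.
Altogether 17482.5 + 162.38 = 17644.88 s, i.e. 4.90 hours.

4.90 hours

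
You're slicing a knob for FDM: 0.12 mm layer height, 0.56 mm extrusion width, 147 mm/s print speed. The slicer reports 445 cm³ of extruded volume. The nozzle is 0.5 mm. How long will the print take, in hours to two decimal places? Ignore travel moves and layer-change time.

12.51 hours

Extrusion cross-section: 0.12 × 0.56 → 0.0672 mm².
Path length: 445000 mm³ / 0.0672 mm² → 6622023.8 mm.
Time extruding = 6622023.8 / 147, so 45047.8 s.
45047.8 s = 12.51 hours.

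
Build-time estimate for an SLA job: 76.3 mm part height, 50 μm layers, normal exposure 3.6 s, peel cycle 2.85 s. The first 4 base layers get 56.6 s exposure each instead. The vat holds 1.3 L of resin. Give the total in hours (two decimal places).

Number of layers: 76.3 / 0.05 → 1526 (rounded up).
Burn-in layers: 4 × (56.6 + 2.85) → 237.8 s.
Regular layers = 1522 × (3.6 + 2.85), so 9816.9 s.
Sum: 237.8 + 9816.9 = 10054.7 s → 2.79 hours.

2.79 hours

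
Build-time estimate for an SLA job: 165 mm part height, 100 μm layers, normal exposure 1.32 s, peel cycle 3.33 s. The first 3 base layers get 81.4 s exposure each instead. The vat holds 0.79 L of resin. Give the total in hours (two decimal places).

Layers = ⌈165/0.1⌉ = 1650.
Burn-in layers: 3 × (81.4 + 3.33) → 254.19 s.
Remaining layers: 1647 × (1.32 + 3.33) → 7658.55 s.
Total = 254.19 + 7658.55 = 7912.74 s = 2.20 hours.

2.20 hours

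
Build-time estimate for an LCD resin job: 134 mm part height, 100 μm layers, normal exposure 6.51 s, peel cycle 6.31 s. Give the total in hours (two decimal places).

4.77 hours

Number of layers: 134 / 0.1 → 1340 (rounded up).
Cycle time = 6.51 + 6.31 = 12.82 s.
Total = 1340 × 12.82 = 17178.8 s = 4.77 hours.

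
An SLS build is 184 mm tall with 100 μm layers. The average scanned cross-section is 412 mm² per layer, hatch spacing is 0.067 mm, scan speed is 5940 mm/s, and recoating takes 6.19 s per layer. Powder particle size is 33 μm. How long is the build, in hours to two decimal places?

3.69 hours

Layer count = ceil(184 / 0.1) = 1840.
Per-layer scan distance = 412 / 0.067, so 6149.3 mm.
Per-layer scan time = 6149.3 / 5940, so 1.0352 s.
Per-layer time = 1.0352 + 6.19 = 7.2252 s.
1840 layers × 7.2252 s/layer = 13294.368 s, i.e. 3.69 hours.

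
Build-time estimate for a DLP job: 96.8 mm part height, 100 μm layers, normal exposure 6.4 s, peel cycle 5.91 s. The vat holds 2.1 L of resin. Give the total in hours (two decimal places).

3.31 hours

Number of layers: 96.8 / 0.1 → 968 (rounded up).
Each layer takes = 6.4 + 5.91 = 12.31 s.
Total = 968 × 12.31 = 11916.08 s = 3.31 hours.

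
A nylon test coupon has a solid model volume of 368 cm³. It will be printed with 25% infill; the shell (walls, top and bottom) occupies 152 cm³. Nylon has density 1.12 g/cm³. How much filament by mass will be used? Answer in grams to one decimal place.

230.7 g

Infill region = 368 − 152 = 216 cm³.
Deposited infill = 0.25 × 216, so 54 cm³.
Total extruded = 152 + 54 = 206 cm³.
Mass: 206 × 1.12 → 230.72 g.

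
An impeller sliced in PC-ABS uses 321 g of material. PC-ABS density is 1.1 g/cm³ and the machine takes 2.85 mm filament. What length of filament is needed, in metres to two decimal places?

Volume = 321 g / 1.1 g·cm⁻³ = 291.8182 cm³ = 291818.2 mm³.
Cross-section of 2.85 mm filament: π·(2.85/2)² = 6.3794 mm².
L = V/A = 291818.2/6.3794 = 45743.83 mm → 45.74 m.

45.74 m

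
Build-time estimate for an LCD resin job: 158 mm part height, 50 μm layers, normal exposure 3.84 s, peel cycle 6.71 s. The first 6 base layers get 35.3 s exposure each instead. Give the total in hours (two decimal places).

Number of layers: 158 / 0.05 → 3160 (rounded up).
Base layers: 6 × (35.3 + 6.71) → 252.06 s.
Remaining layers = 3154 × (3.84 + 6.71) = 33274.7 s.
Total = 252.06 + 33274.7 = 33526.76 s = 9.31 hours.

9.31 hours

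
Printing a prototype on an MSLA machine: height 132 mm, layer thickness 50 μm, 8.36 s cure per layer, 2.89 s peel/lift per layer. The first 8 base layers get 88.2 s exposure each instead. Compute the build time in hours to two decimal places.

8.43 hours

Layers = ⌈132/0.05⌉ = 2640.
Burn-in layers: 8 × (88.2 + 2.89) → 728.72 s.
Regular layers = 2632 × (8.36 + 2.89), so 29610 s.
Sum: 728.72 + 29610 = 30338.72 s → 8.43 hours.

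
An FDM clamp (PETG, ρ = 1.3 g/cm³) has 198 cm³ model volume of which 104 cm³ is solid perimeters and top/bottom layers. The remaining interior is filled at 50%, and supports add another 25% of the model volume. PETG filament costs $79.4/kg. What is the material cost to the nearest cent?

$20.70

Interior volume = 198 − 104, so 94 cm³.
Deposited infill = 0.50 × 94, so 47 cm³.
Support = 0.25 × 198 = 49.5 cm³.
Total printed volume = 104 + 47 + 49.5 = 200.5 cm³.
Mass = 200.5 × 1.3 = 260.65 g.
Cost = 260.65 g / 1000 × $79.4/kg = $20.70.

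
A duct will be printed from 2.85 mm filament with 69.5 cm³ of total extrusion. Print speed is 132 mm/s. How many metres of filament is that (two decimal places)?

10.89 m

Cross-section of 2.85 mm filament: π·(2.85/2)² = 6.3794 mm².
L = 69500 mm³ / 6.3794 mm² = 10894.44 mm, i.e. 10.89 m.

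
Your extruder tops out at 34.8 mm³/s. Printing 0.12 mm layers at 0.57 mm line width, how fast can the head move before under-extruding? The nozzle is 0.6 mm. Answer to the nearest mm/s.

Extrusion cross-section = 0.12 × 0.57 = 0.0684 mm².
Max speed = 34.8 / 0.0684 = 508.77 ≈ 509 mm/s.

509 mm/s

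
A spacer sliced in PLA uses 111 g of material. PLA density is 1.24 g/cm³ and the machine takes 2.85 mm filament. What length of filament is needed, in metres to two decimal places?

Extruded volume: 111/1.24 = 89.5161 cm³ (89516.1 mm³).
A = π r² = π × 1.425² = 6.3794 mm².
L = V/A = 89516.1/6.3794 = 14032.06 mm → 14.03 m.

14.03 m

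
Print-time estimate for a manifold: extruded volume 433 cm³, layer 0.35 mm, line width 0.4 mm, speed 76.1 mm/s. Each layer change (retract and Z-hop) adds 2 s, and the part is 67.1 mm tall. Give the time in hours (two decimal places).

Extrusion cross-section = 0.35 × 0.4, so 0.14 mm².
Path length: 433000 mm³ / 0.14 mm² → 3092857.1 mm.
Extrusion time: 3092857.1 / 76.1 → 40642 s.
Layer count = ceil(67.1 / 0.35) = 192.
Z-hop total = 192 × 2 = 384 s.
Altogether 40642 + 384 = 41026 s, i.e. 11.40 hours.

11.40 hours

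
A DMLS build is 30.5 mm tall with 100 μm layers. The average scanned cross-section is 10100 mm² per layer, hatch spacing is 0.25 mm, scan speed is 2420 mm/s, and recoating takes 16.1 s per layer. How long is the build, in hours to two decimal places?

Layers = ⌈30.5/0.1⌉ = 305.
Scan path per layer = 10100 / 0.25, so 40400 mm.
Per-layer scan time = 40400 / 2420 = 16.6942 s.
Per-layer time = 16.6942 + 16.1, so 32.7942 s.
Build time = 305 × 32.7942 = 10002.231 s = 2.78 hours.

2.78 hours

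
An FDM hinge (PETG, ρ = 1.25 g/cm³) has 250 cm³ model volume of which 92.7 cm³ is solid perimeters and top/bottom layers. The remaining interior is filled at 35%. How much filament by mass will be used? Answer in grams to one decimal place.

184.7 g

Infill region = 250 − 92.7, so 157.3 cm³.
Infill deposited = 0.35 × 157.3, so 55.055 cm³.
Total extruded = 92.7 + 55.055, so 147.755 cm³.
Mass = 147.755 × 1.25 = 184.69375 g.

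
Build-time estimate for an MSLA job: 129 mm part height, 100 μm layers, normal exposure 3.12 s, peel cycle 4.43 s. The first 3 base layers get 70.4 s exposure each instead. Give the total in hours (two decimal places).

2.76 hours

Layer count = ceil(129 / 0.1) = 1290.
Bottom layers = 3 × (70.4 + 4.43) = 224.49 s.
Regular layers = 1287 × (3.12 + 4.43) = 9716.85 s.
Total = 224.49 + 9716.85 = 9941.34 s = 2.76 hours.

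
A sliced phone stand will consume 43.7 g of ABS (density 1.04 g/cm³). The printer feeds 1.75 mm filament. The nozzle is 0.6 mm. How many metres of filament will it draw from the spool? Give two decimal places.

17.47 m

Extruded volume: 43.7/1.04 = 42.0192 cm³ (42019.2 mm³).
Cross-section of 1.75 mm filament: π·(1.75/2)² = 2.4053 mm².
Length = 42019.2 / 2.4053 = 17469.42 mm = 17.47 m.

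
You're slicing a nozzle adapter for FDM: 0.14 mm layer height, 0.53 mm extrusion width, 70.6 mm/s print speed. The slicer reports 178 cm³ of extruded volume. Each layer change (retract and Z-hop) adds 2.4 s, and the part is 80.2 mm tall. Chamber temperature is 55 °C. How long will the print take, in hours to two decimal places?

Line area = 0.14 × 0.53, so 0.0742 mm².
Path length: 178000 mm³ / 0.0742 mm² → 2398921.8 mm.
Time extruding = 2398921.8 / 70.6, so 33979.1 s.
Layers = ⌈80.2/0.14⌉ = 573.
Layer-change overhead = 573 × 2.4 = 1375.2 s.
Altogether 33979.1 + 1375.2 = 35354.3 s, i.e. 9.82 hours.

9.82 hours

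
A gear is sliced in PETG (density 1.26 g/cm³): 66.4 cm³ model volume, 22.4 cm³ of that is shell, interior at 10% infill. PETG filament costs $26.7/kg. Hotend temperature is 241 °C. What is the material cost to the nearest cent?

$0.90

Volume inside the shell: 66.4 − 22.4 → 44 cm³.
Infill deposited = 0.10 × 44 = 4.4 cm³.
Total extruded = 22.4 + 4.4 = 26.8 cm³.
Mass = 26.8 × 1.26, so 33.768 g.
At $26.7/kg: 33.768/1000 × 26.7 = $0.90.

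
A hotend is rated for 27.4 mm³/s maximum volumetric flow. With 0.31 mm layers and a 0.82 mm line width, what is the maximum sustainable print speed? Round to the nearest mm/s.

Bead cross-section = 0.31 × 0.82 = 0.2542 mm².
Max speed = 27.4 / 0.2542 = 107.79 ≈ 108 mm/s.

108 mm/s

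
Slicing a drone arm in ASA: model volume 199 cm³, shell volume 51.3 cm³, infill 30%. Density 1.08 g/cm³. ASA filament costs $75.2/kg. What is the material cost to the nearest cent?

Interior volume = 199 − 51.3 = 147.7 cm³.
Deposited infill: 0.30 × 147.7 → 44.31 cm³.
Deposited volume: 51.3 + 44.31 → 95.61 cm³.
Mass = 95.61 × 1.08, so 103.2588 g.
Cost = 103.2588 g / 1000 × $75.2/kg = $7.77.

$7.77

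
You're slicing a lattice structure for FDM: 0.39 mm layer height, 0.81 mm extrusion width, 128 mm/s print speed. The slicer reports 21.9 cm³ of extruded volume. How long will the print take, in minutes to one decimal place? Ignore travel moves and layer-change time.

9.0 minutes

Extrusion cross-section = 0.39 × 0.81, so 0.3159 mm².
Toolpath length = 21.9 cm³ / 0.3159 mm² = 21900 / 0.3159 = 69325.7 mm.
Time extruding = 69325.7 / 128, so 541.6 s.
541.6 s = 9.0 minutes.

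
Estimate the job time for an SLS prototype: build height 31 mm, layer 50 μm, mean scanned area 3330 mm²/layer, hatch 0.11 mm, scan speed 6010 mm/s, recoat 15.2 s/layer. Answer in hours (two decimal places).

Layer count = ceil(31 / 0.05) = 620.
Per-layer scan distance: 3330 / 0.11 → 30272.7 mm.
Per-layer scan time = 30272.7 / 6010 = 5.0371 s.
Time per layer = 5.0371 + 15.2 = 20.2371 s.
620 layers × 20.2371 s/layer = 12547.002 s, i.e. 3.49 hours.

3.49 hours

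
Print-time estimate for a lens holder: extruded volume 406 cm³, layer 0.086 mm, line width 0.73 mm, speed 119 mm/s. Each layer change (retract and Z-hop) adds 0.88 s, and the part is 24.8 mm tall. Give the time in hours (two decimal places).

15.17 hours

Extrusion cross-section = 0.086 × 0.73, so 0.06278 mm².
Total extruded path = 406000/0.06278 = 6467027.7 mm.
Time extruding = 6467027.7 / 119, so 54344.8 s.
Layer count = ceil(24.8 / 0.086) = 289.
Non-print overhead = 289 × 0.88 = 254.32 s.
Altogether 54344.8 + 254.32 = 54599.12 s, i.e. 15.17 hours.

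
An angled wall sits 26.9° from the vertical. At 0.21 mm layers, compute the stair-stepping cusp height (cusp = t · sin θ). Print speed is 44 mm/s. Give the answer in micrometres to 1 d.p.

h_c = t·sin θ = 0.21 × 0.4524 = 0.095004 mm (95.0 μm).

95.0 μm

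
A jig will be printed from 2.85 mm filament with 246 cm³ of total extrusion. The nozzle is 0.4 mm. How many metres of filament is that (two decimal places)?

Filament cross-section = π × (2.85/2)² = 6.3794 mm².
L = 246000 mm³ / 6.3794 mm² = 38561.62 mm, i.e. 38.56 m.

38.56 m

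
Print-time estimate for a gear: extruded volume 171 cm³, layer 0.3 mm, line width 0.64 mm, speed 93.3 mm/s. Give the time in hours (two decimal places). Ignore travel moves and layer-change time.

Line area = 0.3 × 0.64, so 0.192 mm².
Toolpath length = 171 cm³ / 0.192 mm² = 171000 / 0.192 = 890625 mm.
Extrusion time: 890625 / 93.3 → 9545.8 s.
Converting: 9545.8 s = 2.65 hours.

2.65 hours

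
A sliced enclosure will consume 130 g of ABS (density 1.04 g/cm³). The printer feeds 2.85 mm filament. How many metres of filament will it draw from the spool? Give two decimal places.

19.59 m

Volume = 130 g / 1.04 g·cm⁻³ = 125 cm³ = 125000 mm³.
Filament cross-section = π × (2.85/2)² = 6.3794 mm².
L = V/A = 125000/6.3794 = 19594.32 mm → 19.59 m.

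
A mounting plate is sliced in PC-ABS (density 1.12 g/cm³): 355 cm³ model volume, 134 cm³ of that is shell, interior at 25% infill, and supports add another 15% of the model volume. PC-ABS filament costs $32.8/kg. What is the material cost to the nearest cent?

$8.91

Infill region: 355 − 134 → 221 cm³.
Infill volume = 0.25 × 221, so 55.25 cm³.
Support = 0.15 × 355 = 53.25 cm³.
Total printed volume = 134 + 55.25 + 53.25, so 242.5 cm³.
Mass: 242.5 × 1.12 → 271.6 g.
At $32.8/kg: 271.6/1000 × 32.8 = $8.91.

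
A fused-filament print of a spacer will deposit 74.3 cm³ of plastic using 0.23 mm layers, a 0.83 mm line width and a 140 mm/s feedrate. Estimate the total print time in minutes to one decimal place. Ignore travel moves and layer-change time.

46.3 minutes

Bead cross-section = 0.23 × 0.83 = 0.1909 mm².
Total extruded path = 74300/0.1909 = 389209 mm.
Extrusion time = 389209 / 140, so 2780.1 s.
2780.1 s = 46.3 minutes.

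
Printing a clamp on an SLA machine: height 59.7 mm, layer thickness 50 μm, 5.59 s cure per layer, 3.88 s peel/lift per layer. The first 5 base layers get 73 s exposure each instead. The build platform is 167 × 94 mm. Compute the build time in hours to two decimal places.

Layer count = ceil(59.7 / 0.05) = 1194.
Burn-in layers = 5 × (73 + 3.88) = 384.4 s.
Normal layers: 1189 × (5.59 + 3.88) → 11259.83 s.
Total = 384.4 + 11259.83 = 11644.23 s = 3.23 hours.

3.23 hours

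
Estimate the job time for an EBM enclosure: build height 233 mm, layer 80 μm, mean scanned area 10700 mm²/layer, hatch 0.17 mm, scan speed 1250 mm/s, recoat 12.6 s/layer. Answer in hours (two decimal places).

50.94 hours

Layer count = ceil(233 / 0.08) = 2913.
Scan path per layer = 10700 / 0.17 = 62941.2 mm.
Scan time per layer = 62941.2 / 1250, so 50.353 s.
Layer cycle = 50.353 + 12.6, so 62.953 s.
Total: 2913 × 62.953 s = 183382.089 s → 50.94 hours.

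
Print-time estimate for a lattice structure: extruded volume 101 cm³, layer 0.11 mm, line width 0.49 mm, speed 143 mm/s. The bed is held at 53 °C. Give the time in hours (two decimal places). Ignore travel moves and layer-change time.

Bead cross-section = 0.11 × 0.49, so 0.0539 mm².
Toolpath length = 101 cm³ / 0.0539 mm² = 101000 / 0.0539 = 1873840.4 mm.
Print-move time = 1873840.4 / 143 = 13103.8 s.
Converting: 13103.8 s = 3.64 hours.

3.64 hours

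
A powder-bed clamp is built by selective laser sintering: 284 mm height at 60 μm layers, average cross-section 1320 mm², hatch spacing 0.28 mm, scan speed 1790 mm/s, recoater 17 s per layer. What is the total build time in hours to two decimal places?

25.82 hours

Layers = ⌈284/0.06⌉ = 4734.
Hatch length per layer: 1320 / 0.28 → 4714.3 mm.
Per-layer scan time = 4714.3 / 1790 = 2.6337 s.
Per-layer time = 2.6337 + 17 = 19.6337 s.
Build time = 4734 × 19.6337 = 92945.9358 s = 25.82 hours.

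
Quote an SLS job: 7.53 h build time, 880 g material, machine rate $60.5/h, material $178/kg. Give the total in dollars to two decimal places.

Machine-time cost = 60.5 × 7.53, so $455.565.
Material charge = 178 × 880/1000 = $156.64.
Job cost: 455.565 + 156.64 = 612.205 ≈ $612.21.

$612.21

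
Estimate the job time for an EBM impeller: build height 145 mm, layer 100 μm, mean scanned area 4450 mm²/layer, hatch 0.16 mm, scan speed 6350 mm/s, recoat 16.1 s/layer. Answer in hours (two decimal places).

8.25 hours

Layers = ⌈145/0.1⌉ = 1450.
Hatch length per layer = 4450 / 0.16, so 27812.5 mm.
Per-layer scan time = 27812.5 / 6350, so 4.3799 s.
Time per layer: 4.3799 + 16.1 → 20.4799 s.
Build time = 1450 × 20.4799 = 29695.855 s = 8.25 hours.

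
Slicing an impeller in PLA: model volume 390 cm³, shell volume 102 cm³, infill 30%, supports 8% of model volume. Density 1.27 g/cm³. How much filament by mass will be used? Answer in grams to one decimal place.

Interior volume = 390 − 102 = 288 cm³.
Infill deposited = 0.30 × 288, so 86.4 cm³.
Support: 0.08 × 390 → 31.2 cm³.
Total printed volume = 102 + 86.4 + 31.2, so 219.6 cm³.
Mass = 219.6 × 1.27 = 278.892 g.

278.9 g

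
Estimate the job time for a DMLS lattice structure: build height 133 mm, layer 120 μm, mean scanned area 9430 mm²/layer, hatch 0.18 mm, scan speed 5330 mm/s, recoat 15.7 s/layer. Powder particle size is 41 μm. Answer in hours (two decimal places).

7.86 hours

Number of layers: 133 / 0.12 → 1109 (rounded up).
Hatch length per layer: 9430 / 0.18 → 52388.9 mm.
Per-layer scan time: 52388.9 / 5330 → 9.8291 s.
Per-layer time = 9.8291 + 15.7, so 25.5291 s.
Total: 1109 × 25.5291 s = 28311.7719 s → 7.86 hours.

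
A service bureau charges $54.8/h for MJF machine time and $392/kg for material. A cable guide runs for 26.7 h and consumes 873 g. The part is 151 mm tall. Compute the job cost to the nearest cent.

Machine-time cost: 54.8 × 26.7 → $1463.16.
Feedstock cost: 392 × 873/1000 → $342.216.
Total = 1463.16 + 342.216 = 1805.376 ≈ $1805.38.

$1805.38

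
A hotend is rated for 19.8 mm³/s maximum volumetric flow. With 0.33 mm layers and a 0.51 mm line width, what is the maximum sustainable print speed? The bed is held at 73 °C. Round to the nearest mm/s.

Extrusion cross-section = 0.33 × 0.51, so 0.1683 mm².
Max speed = 19.8 / 0.1683 = 117.65 ≈ 118 mm/s.

118 mm/s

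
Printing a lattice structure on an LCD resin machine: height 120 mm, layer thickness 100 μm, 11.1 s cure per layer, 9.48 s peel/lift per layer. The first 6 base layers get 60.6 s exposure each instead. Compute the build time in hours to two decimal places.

Layers = ⌈120/0.1⌉ = 1200.
Burn-in layers = 6 × (60.6 + 9.48), so 420.48 s.
Normal layers = 1194 × (11.1 + 9.48), so 24572.52 s.
Sum: 420.48 + 24572.52 = 24993 s → 6.94 hours.

6.94 hours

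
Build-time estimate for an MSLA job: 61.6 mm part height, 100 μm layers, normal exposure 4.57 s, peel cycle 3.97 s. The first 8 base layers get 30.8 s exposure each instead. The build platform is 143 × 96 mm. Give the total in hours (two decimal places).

1.52 hours

Layers = ⌈61.6/0.1⌉ = 616.
Base layers = 8 × (30.8 + 3.97), so 278.16 s.
Regular layers: 608 × (4.57 + 3.97) → 5192.32 s.
Total = 278.16 + 5192.32 = 5470.48 s = 1.52 hours.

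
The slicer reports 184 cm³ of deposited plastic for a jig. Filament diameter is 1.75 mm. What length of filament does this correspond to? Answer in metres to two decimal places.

76.50 m

A = π r² = π × 0.875² = 2.4053 mm².
L = 184000 mm³ / 2.4053 mm² = 76497.73 mm, i.e. 76.50 m.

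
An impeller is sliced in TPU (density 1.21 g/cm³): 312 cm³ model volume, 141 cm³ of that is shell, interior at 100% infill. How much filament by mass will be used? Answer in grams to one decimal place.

Interior volume = 312 − 141 = 171 cm³.
Infill deposited = 1.00 × 171 = 171 cm³.
Total printed volume = 141 + 171 = 312 cm³.
Mass = 312 × 1.21, so 377.52 g.

377.5 g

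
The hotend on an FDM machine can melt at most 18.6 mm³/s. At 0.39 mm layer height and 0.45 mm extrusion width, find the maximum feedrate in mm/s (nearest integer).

106 mm/s

A = 0.39 × 0.45, so 0.1755 mm².
Max speed = 18.6 / 0.1755 = 105.98 ≈ 106 mm/s.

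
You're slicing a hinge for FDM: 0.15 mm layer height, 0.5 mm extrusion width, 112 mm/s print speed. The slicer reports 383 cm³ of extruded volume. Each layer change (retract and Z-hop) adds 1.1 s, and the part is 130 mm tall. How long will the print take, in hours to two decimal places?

12.93 hours

Extrusion cross-section = 0.15 × 0.5 = 0.075 mm².
Toolpath length = 383 cm³ / 0.075 mm² = 383000 / 0.075 = 5106666.7 mm.
Extrusion time = 5106666.7 / 112, so 45595.2 s.
Layer count = ceil(130 / 0.15) = 867.
Layer-change overhead = 867 × 1.1 = 953.7 s.
Altogether 45595.2 + 953.7 = 46548.9 s, i.e. 12.93 hours.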